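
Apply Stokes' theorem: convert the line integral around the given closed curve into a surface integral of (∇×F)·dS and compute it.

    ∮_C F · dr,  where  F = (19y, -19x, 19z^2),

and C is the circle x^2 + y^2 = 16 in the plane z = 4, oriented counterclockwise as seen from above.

Let S be the flat disk x^2 + y^2 ≤ 16 in the plane z = 4, with upward unit normal n̂ = ẑ. By Stokes' theorem,

    ∮_C F · dr = ∬_S (∇ × F) · n̂ dS = ∬_D (curl F)_z dA,

where D is the disk x^2 + y^2 ≤ 16.

Compute the curl of F = (19y, -19x, 19z^2):
    (∇ × F)_x = ∂F_z/∂y - ∂F_y/∂z = 0,
    (∇ × F)_y = ∂F_x/∂z - ∂F_z/∂x = 0,
    (∇ × F)_z = ∂F_y/∂x - ∂F_x/∂y = -38.

On z = 4, (curl F)_z = -38.

Convert to polar (x = r cos θ, y = r sin θ, dA = r dr dθ); the integrand becomes -38, so

    ∬_D (curl F)_z dA = ∫_0^{2π} ∫_0^{4} (-38) · r dr dθ.

Inner (r from 0 to 4): -304.
Outer (θ from 0 to 2π): -608π.

Therefore ∮_C F · dr = -608π.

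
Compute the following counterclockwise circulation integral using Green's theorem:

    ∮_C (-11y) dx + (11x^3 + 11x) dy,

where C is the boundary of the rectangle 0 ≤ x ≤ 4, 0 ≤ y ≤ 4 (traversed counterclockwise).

Green's theorem converts the closed line integral into a double integral over the enclosed region D:

    ∮_C P dx + Q dy = ∬_D (∂Q/∂x - ∂P/∂y) dA.

Here P = -11y, Q = 11x^3 + 11x, so

    ∂Q/∂x = 33x^2 + 11,    ∂P/∂y = -11,
    ∂Q/∂x - ∂P/∂y = 33x^2 + 22.

D is the region 0 ≤ x ≤ 4, 0 ≤ y ≤ 4. Evaluating the double integral:

    ∬_D (33x^2 + 22) dA = ∫_0^{4} ∫_0^{4} (33x^2 + 22) dy dx.

Inner (y from 0 to 4): 132x^2 + 88.
Outer (x from 0 to 4): 3168.

Therefore ∮_C P dx + Q dy = 3168.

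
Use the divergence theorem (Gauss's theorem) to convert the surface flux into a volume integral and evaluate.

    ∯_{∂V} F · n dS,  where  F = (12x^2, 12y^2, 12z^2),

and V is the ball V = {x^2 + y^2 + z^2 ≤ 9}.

By the divergence theorem,

    ∯_{∂V} F · n dS = ∭_V (∇ · F) dV.

Compute the divergence:
    ∇ · F = ∂F_x/∂x + ∂F_y/∂y + ∂F_z/∂z = 24x + 24y + 24z.

In spherical coordinates, x = ρ sin(φ) cos(θ), y = ρ sin(φ) sin(θ), z = ρ cos(φ), dV = ρ^2 sin(φ) dρ dφ dθ, with 0 ≤ ρ ≤ 3, 0 ≤ φ ≤ π, 0 ≤ θ ≤ 2π.

The integrand, after substitution and multiplying by the volume element, becomes (24ρ (sqrt(2)sin(φ)sin(θ + π/4) + cos(φ))) · ρ^2 sin(φ), so

    ∭_V (∇·F) dV = ∫_0^{2π} ∫_0^{π} ∫_0^{3} (24ρ (sqrt(2)sin(φ)sin(θ + π/4) + cos(φ))) · ρ^2 sin(φ) dρ dφ dθ.

Inner (ρ from 0 to 3): 486(sqrt(2)sin(φ)sin(θ + π/4) + cos(φ))sin(φ).
Middle (φ from 0 to π): 243sqrt(2)π sin(θ + π/4).
Outer (θ from 0 to 2π): 0.

Therefore ∯_{∂V} F · n dS = 0.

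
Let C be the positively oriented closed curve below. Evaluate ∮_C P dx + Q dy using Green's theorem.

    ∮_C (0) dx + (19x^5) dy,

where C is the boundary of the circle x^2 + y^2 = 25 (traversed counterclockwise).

Green's theorem converts the closed line integral into a double integral over the enclosed region D:

    ∮_C P dx + Q dy = ∬_D (∂Q/∂x - ∂P/∂y) dA.

Here P = 0, Q = 19x^5, so

    ∂Q/∂x = 95x^4,    ∂P/∂y = 0,
    ∂Q/∂x - ∂P/∂y = 95x^4.

D is the region x^2 + y^2 ≤ 25. Evaluating the double integral:

In polar coordinates (x = r cos θ, y = r sin θ, dA = r dr dθ) the integrand becomes 95r^4cos(θ)^4, so

    ∬_D (95x^4) dA = ∫_0^{2π} ∫_0^{5} (95r^4cos(θ)^4) · r dr dθ.

Inner (r from 0 to 5): 1484375cos(θ)^4/6.
Outer (θ from 0 to 2π): 1484375π/8.

Therefore ∮_C P dx + Q dy = 1484375π/8.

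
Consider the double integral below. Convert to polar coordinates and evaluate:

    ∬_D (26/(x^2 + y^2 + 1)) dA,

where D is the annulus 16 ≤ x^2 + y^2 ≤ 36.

The region D is 4 ≤ r ≤ 6, 0 ≤ θ ≤ 2π in polar coordinates, where x = r cos(θ), y = r sin(θ), and dA = r dr dθ.

Under the substitution, the integrand becomes 26/(r^2 + 1), so

    ∬_D (26/(x^2 + y^2 + 1)) dA = ∫_{0}^{2π} ∫_{4}^{6} (26/(r^2 + 1)) · r dr dθ.

Inner integral (in r): ∫_{4}^{6} (26/(r^2 + 1)) · r dr = log(243569224216081305397/9904578032905937).

Outer integral (in θ): ∫_{0}^{2π} (log(243569224216081305397/9904578032905937)) dθ = log((243569224216081305397/9904578032905937)^(2π)).

Therefore ∬_D (26/(x^2 + y^2 + 1)) dA = log((243569224216081305397/9904578032905937)^(2π)).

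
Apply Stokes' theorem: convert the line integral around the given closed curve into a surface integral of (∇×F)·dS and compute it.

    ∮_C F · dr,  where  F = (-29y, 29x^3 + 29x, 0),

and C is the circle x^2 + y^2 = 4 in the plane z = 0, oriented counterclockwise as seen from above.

Let S be the flat disk x^2 + y^2 ≤ 4 in the plane z = 0, with upward unit normal n̂ = ẑ. By Stokes' theorem,

    ∮_C F · dr = ∬_S (∇ × F) · n̂ dS = ∬_D (curl F)_z dA,

where D is the disk x^2 + y^2 ≤ 4.

Compute the curl of F = (-29y, 29x^3 + 29x, 0):
    (∇ × F)_x = ∂F_z/∂y - ∂F_y/∂z = 0,
    (∇ × F)_y = ∂F_x/∂z - ∂F_z/∂x = 0,
    (∇ × F)_z = ∂F_y/∂x - ∂F_x/∂y = 87x^2 + 58.

On z = 0, (curl F)_z = 87x^2 + 58.

Convert to polar (x = r cos θ, y = r sin θ, dA = r dr dθ); the integrand becomes 87r^2cos(θ)^2 + 58, so

    ∬_D (curl F)_z dA = ∫_0^{2π} ∫_0^{2} (87r^2cos(θ)^2 + 58) · r dr dθ.

Inner (r from 0 to 2): 348cos(θ)^2 + 116.
Outer (θ from 0 to 2π): 580π.

Therefore ∮_C F · dr = 580π.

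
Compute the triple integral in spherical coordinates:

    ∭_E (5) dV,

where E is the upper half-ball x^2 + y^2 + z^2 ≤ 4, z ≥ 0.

In spherical coordinates, x = ρ sin(φ) cos(θ), y = ρ sin(φ) sin(θ), z = ρ cos(φ), and dV = ρ^2 sin(φ) dρ dφ dθ.

The integrand becomes 5, so

    ∭_E (5) dV = ∫_{0}^{2π} ∫_{0}^{π/2} ∫_{0}^{2} (5) · ρ^2 sin(φ) dρ dφ dθ.

Inner (ρ): 40sin(φ)/3.
Middle (φ): 40/3.
Outer (θ): 80π/3.

Therefore the triple integral equals 80π/3.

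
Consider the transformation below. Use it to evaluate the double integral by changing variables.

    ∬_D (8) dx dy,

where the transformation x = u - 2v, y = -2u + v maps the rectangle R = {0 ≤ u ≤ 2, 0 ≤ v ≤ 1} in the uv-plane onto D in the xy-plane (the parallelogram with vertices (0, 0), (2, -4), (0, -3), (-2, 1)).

Compute the Jacobian determinant of (x, y) with respect to (u, v):

    ∂(x,y)/∂(u,v) = | 1  -2 | = (1)(1) - (-2)(-2) = -3.
                   | -2  1 |

Its absolute value is |J| = 3 (the area scaling factor).

Substituting x = u - 2v, y = -2u + v into the integrand,

    8 → 8,

so the integral becomes

    ∬_R (8) · |J| du dv = ∫_0^2 ∫_0^1 (24) dv du.

Inner (v): 24.
Outer (u): 48.

Therefore ∬_D (8) dx dy = 48.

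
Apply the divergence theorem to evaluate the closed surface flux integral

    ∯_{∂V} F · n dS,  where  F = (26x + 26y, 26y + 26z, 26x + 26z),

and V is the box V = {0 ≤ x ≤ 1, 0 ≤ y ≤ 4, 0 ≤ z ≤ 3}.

By the divergence theorem,

    ∯_{∂V} F · n dS = ∭_V (∇ · F) dV.

Compute the divergence:
    ∇ · F = ∂F_x/∂x + ∂F_y/∂y + ∂F_z/∂z = 26 + 26 + 26 = 78.

V is a rectangular box, so dV = dx dy dz with 0 ≤ x ≤ 1, 0 ≤ y ≤ 4, 0 ≤ z ≤ 3.

Integrate (78) over V as an iterated integral:

    ∭_V (∇·F) dV = ∫_0^{1} ∫_0^{4} ∫_0^{3} (78) dz dy dx.

Inner (z from 0 to 3): 234.
Middle (y from 0 to 4): 936.
Outer (x from 0 to 1): 936.

Therefore ∯_{∂V} F · n dS = 936.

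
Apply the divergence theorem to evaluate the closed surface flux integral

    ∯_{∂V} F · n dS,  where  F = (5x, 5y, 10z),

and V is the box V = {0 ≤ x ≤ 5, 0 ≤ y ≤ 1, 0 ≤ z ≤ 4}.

By the divergence theorem,

    ∯_{∂V} F · n dS = ∭_V (∇ · F) dV.

Compute the divergence:
    ∇ · F = ∂F_x/∂x + ∂F_y/∂y + ∂F_z/∂z = 5 + 5 + 10 = 20.

V is a rectangular box, so dV = dx dy dz with 0 ≤ x ≤ 5, 0 ≤ y ≤ 1, 0 ≤ z ≤ 4.

Integrate (20) over V as an iterated integral:

    ∭_V (∇·F) dV = ∫_0^{5} ∫_0^{1} ∫_0^{4} (20) dz dy dx.

Inner (z from 0 to 4): 80.
Middle (y from 0 to 1): 80.
Outer (x from 0 to 5): 400.

Therefore ∯_{∂V} F · n dS = 400.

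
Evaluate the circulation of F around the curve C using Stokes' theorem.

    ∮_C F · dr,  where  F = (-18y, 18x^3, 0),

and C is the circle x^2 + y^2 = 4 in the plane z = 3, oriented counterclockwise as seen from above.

Let S be the flat disk x^2 + y^2 ≤ 4 in the plane z = 3, with upward unit normal n̂ = ẑ. By Stokes' theorem,

    ∮_C F · dr = ∬_S (∇ × F) · n̂ dS = ∬_D (curl F)_z dA,

where D is the disk x^2 + y^2 ≤ 4.

Compute the curl of F = (-18y, 18x^3, 0):
    (∇ × F)_x = ∂F_z/∂y - ∂F_y/∂z = 0,
    (∇ × F)_y = ∂F_x/∂z - ∂F_z/∂x = 0,
    (∇ × F)_z = ∂F_y/∂x - ∂F_x/∂y = 54x^2 + 18.

On z = 3, (curl F)_z = 54x^2 + 18.

Convert to polar (x = r cos θ, y = r sin θ, dA = r dr dθ); the integrand becomes 54r^2cos(θ)^2 + 18, so

    ∬_D (curl F)_z dA = ∫_0^{2π} ∫_0^{2} (54r^2cos(θ)^2 + 18) · r dr dθ.

Inner (r from 0 to 2): 216cos(θ)^2 + 36.
Outer (θ from 0 to 2π): 288π.

Therefore ∮_C F · dr = 288π.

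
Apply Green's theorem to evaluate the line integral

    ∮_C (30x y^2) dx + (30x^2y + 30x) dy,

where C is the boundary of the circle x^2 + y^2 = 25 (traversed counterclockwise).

Green's theorem converts the closed line integral into a double integral over the enclosed region D:

    ∮_C P dx + Q dy = ∬_D (∂Q/∂x - ∂P/∂y) dA.

Here P = 30x y^2, Q = 30x^2y + 30x, so

    ∂Q/∂x = 60x y + 30,    ∂P/∂y = 60x y,
    ∂Q/∂x - ∂P/∂y = 30.

D is the region x^2 + y^2 ≤ 25. Evaluating the double integral:

In polar coordinates (x = r cos θ, y = r sin θ, dA = r dr dθ) the integrand becomes 30, so

    ∬_D (30) dA = ∫_0^{2π} ∫_0^{5} (30) · r dr dθ.

Inner (r from 0 to 5): 375.
Outer (θ from 0 to 2π): 750π.

Therefore ∮_C P dx + Q dy = 750π.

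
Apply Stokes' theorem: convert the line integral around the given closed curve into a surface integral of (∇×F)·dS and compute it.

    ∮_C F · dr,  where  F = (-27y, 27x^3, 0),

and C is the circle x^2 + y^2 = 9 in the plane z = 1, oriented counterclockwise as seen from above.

Let S be the flat disk x^2 + y^2 ≤ 9 in the plane z = 1, with upward unit normal n̂ = ẑ. By Stokes' theorem,

    ∮_C F · dr = ∬_S (∇ × F) · n̂ dS = ∬_D (curl F)_z dA,

where D is the disk x^2 + y^2 ≤ 9.

Compute the curl of F = (-27y, 27x^3, 0):
    (∇ × F)_x = ∂F_z/∂y - ∂F_y/∂z = 0,
    (∇ × F)_y = ∂F_x/∂z - ∂F_z/∂x = 0,
    (∇ × F)_z = ∂F_y/∂x - ∂F_x/∂y = 81x^2 + 27.

On z = 1, (curl F)_z = 81x^2 + 27.

Convert to polar (x = r cos θ, y = r sin θ, dA = r dr dθ); the integrand becomes 81r^2cos(θ)^2 + 27, so

    ∬_D (curl F)_z dA = ∫_0^{2π} ∫_0^{3} (81r^2cos(θ)^2 + 27) · r dr dθ.

Inner (r from 0 to 3): 6561cos(θ)^2/4 + 243/2.
Outer (θ from 0 to 2π): 7533π/4.

Therefore ∮_C F · dr = 7533π/4.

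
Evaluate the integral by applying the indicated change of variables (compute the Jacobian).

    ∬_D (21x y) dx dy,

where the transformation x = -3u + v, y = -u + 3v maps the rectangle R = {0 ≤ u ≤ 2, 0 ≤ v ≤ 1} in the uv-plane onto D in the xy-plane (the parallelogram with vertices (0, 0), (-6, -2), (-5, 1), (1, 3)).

Compute the Jacobian determinant of (x, y) with respect to (u, v):

    ∂(x,y)/∂(u,v) = | -3  1 | = (-3)(3) - (1)(-1) = -8.
                   | -1  3 |

Its absolute value is |J| = 8 (the area scaling factor).

Substituting x = -3u + v, y = -u + 3v into the integrand,

    21x y → 63u^2 - 210u v + 63v^2,

so the integral becomes

    ∬_R (63u^2 - 210u v + 63v^2) · |J| du dv = ∫_0^2 ∫_0^1 (504u^2 - 1680u v + 504v^2) dv du.

Inner (v): 504u^2 - 840u + 168.
Outer (u): 0.

Therefore ∬_D (21x y) dx dy = 0.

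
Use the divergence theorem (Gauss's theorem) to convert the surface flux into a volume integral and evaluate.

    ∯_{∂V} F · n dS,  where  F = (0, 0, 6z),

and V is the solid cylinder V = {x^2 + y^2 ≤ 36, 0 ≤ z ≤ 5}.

By the divergence theorem,

    ∯_{∂V} F · n dS = ∭_V (∇ · F) dV.

Compute the divergence:
    ∇ · F = ∂F_x/∂x + ∂F_y/∂y + ∂F_z/∂z = 0 + 0 + 6 = 6.

In cylindrical coordinates, x = r cos(θ), y = r sin(θ), z = z, dV = r dr dθ dz, with 0 ≤ r ≤ 6, 0 ≤ θ ≤ 2π, 0 ≤ z ≤ 5.

The integrand, after substitution and multiplying by the volume element, becomes (6) · r, so

    ∭_V (∇·F) dV = ∫_0^{2π} ∫_0^{6} ∫_0^{5} (6) · r dz dr dθ.

Inner (z from 0 to 5): 30r.
Middle (r from 0 to 6): 540.
Outer (θ from 0 to 2π): 1080π.

Therefore ∯_{∂V} F · n dS = 1080π.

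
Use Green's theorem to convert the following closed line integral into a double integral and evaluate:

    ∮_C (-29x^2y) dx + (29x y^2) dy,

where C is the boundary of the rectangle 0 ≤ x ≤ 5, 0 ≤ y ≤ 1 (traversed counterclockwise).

Green's theorem converts the closed line integral into a double integral over the enclosed region D:

    ∮_C P dx + Q dy = ∬_D (∂Q/∂x - ∂P/∂y) dA.

Here P = -29x^2y, Q = 29x y^2, so

    ∂Q/∂x = 29y^2,    ∂P/∂y = -29x^2,
    ∂Q/∂x - ∂P/∂y = 29x^2 + 29y^2.

D is the region 0 ≤ x ≤ 5, 0 ≤ y ≤ 1. Evaluating the double integral:

    ∬_D (29x^2 + 29y^2) dA = ∫_0^{5} ∫_0^{1} (29x^2 + 29y^2) dy dx.

Inner (y from 0 to 1): 29x^2 + 29/3.
Outer (x from 0 to 5): 3770/3.

Therefore ∮_C P dx + Q dy = 3770/3.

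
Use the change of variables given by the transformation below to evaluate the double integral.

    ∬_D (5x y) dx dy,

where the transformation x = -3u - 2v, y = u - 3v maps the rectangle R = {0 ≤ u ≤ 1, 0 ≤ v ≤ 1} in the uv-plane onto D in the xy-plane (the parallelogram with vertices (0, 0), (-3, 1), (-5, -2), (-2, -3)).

Compute the Jacobian determinant of (x, y) with respect to (u, v):

    ∂(x,y)/∂(u,v) = | -3  -2 | = (-3)(-3) - (-2)(1) = 11.
                   | 1  -3 |

Its absolute value is |J| = 11 (the area scaling factor).

Substituting x = -3u - 2v, y = u - 3v into the integrand,

    5x y → -15u^2 + 35u v + 30v^2,

so the integral becomes

    ∬_R (-15u^2 + 35u v + 30v^2) · |J| du dv = ∫_0^1 ∫_0^1 (-165u^2 + 385u v + 330v^2) dv du.

Inner (v): -165u^2 + 385u/2 + 110.
Outer (u): 605/4.

Therefore ∬_D (5x y) dx dy = 605/4.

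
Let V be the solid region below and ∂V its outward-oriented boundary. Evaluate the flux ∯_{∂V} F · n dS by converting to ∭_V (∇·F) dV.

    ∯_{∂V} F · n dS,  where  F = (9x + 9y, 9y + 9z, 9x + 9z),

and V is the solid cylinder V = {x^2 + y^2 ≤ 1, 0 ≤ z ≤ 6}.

By the divergence theorem,

    ∯_{∂V} F · n dS = ∭_V (∇ · F) dV.

Compute the divergence:
    ∇ · F = ∂F_x/∂x + ∂F_y/∂y + ∂F_z/∂z = 9 + 9 + 9 = 27.

In cylindrical coordinates, x = r cos(θ), y = r sin(θ), z = z, dV = r dr dθ dz, with 0 ≤ r ≤ 1, 0 ≤ θ ≤ 2π, 0 ≤ z ≤ 6.

The integrand, after substitution and multiplying by the volume element, becomes (27) · r, so

    ∭_V (∇·F) dV = ∫_0^{2π} ∫_0^{1} ∫_0^{6} (27) · r dz dr dθ.

Inner (z from 0 to 6): 162r.
Middle (r from 0 to 1): 81.
Outer (θ from 0 to 2π): 162π.

Therefore ∯_{∂V} F · n dS = 162π.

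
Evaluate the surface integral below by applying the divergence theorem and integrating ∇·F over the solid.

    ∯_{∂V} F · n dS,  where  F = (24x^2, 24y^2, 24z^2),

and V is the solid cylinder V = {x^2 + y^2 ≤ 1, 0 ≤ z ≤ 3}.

By the divergence theorem,

    ∯_{∂V} F · n dS = ∭_V (∇ · F) dV.

Compute the divergence:
    ∇ · F = ∂F_x/∂x + ∂F_y/∂y + ∂F_z/∂z = 48x + 48y + 48z.

In cylindrical coordinates, x = r cos(θ), y = r sin(θ), z = z, dV = r dr dθ dz, with 0 ≤ r ≤ 1, 0 ≤ θ ≤ 2π, 0 ≤ z ≤ 3.

The integrand, after substitution and multiplying by the volume element, becomes (48sqrt(2)r sin(θ + π/4) + 48z) · r, so

    ∭_V (∇·F) dV = ∫_0^{2π} ∫_0^{1} ∫_0^{3} (48sqrt(2)r sin(θ + π/4) + 48z) · r dz dr dθ.

Inner (z from 0 to 3): 72r (2sqrt(2)r sin(θ + π/4) + 3).
Middle (r from 0 to 1): 48sqrt(2)sin(θ + π/4) + 108.
Outer (θ from 0 to 2π): 216π.

Therefore ∯_{∂V} F · n dS = 216π.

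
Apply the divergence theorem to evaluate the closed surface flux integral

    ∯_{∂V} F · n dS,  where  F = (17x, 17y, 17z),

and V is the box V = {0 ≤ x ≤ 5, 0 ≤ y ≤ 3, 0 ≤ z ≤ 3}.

By the divergence theorem,

    ∯_{∂V} F · n dS = ∭_V (∇ · F) dV.

Compute the divergence:
    ∇ · F = ∂F_x/∂x + ∂F_y/∂y + ∂F_z/∂z = 17 + 17 + 17 = 51.

V is a rectangular box, so dV = dx dy dz with 0 ≤ x ≤ 5, 0 ≤ y ≤ 3, 0 ≤ z ≤ 3.

Integrate (51) over V as an iterated integral:

    ∭_V (∇·F) dV = ∫_0^{5} ∫_0^{3} ∫_0^{3} (51) dz dy dx.

Inner (z from 0 to 3): 153.
Middle (y from 0 to 3): 459.
Outer (x from 0 to 5): 2295.

Therefore ∯_{∂V} F · n dS = 2295.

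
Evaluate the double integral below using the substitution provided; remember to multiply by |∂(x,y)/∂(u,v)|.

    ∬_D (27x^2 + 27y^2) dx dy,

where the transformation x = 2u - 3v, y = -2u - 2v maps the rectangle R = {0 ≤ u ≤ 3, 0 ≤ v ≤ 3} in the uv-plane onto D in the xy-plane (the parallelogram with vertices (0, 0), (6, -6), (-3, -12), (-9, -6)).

Compute the Jacobian determinant of (x, y) with respect to (u, v):

    ∂(x,y)/∂(u,v) = | 2  -3 | = (2)(-2) - (-3)(-2) = -10.
                   | -2  -2 |

Its absolute value is |J| = 10 (the area scaling factor).

Substituting x = 2u - 3v, y = -2u - 2v into the integrand,

    27x^2 + 27y^2 → 216u^2 - 108u v + 351v^2,

so the integral becomes

    ∬_R (216u^2 - 108u v + 351v^2) · |J| du dv = ∫_0^3 ∫_0^3 (2160u^2 - 1080u v + 3510v^2) dv du.

Inner (v): 6480u^2 - 4860u + 31590.
Outer (u): 131220.

Therefore ∬_D (27x^2 + 27y^2) dx dy = 131220.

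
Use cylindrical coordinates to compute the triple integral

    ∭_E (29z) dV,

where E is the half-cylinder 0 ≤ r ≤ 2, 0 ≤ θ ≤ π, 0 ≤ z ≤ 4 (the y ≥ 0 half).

In cylindrical coordinates, x = r cos(θ), y = r sin(θ), z = z, and dV = r dr dθ dz.

The integrand becomes 29z, so

    ∭_E (29z) dV = ∫_{0}^{π} ∫_{0}^{2} ∫_{0}^{4} (29z) · r dz dr dθ.

Inner (z): 232r.
Middle (r from 0 to 2): 464.
Outer (θ): 464π.

Therefore the triple integral equals 464π.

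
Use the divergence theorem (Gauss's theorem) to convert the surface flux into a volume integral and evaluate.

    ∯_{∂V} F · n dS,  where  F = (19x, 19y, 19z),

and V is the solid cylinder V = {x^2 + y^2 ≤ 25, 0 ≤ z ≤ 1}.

By the divergence theorem,

    ∯_{∂V} F · n dS = ∭_V (∇ · F) dV.

Compute the divergence:
    ∇ · F = ∂F_x/∂x + ∂F_y/∂y + ∂F_z/∂z = 19 + 19 + 19 = 57.

In cylindrical coordinates, x = r cos(θ), y = r sin(θ), z = z, dV = r dr dθ dz, with 0 ≤ r ≤ 5, 0 ≤ θ ≤ 2π, 0 ≤ z ≤ 1.

The integrand, after substitution and multiplying by the volume element, becomes (57) · r, so

    ∭_V (∇·F) dV = ∫_0^{2π} ∫_0^{5} ∫_0^{1} (57) · r dz dr dθ.

Inner (z from 0 to 1): 57r.
Middle (r from 0 to 5): 1425/2.
Outer (θ from 0 to 2π): 1425π.

Therefore ∯_{∂V} F · n dS = 1425π.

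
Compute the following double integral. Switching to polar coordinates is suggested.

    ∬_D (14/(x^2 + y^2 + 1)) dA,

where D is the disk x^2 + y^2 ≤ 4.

The region D is 0 ≤ r ≤ 2, 0 ≤ θ ≤ 2π in polar coordinates, where x = r cos(θ), y = r sin(θ), and dA = r dr dθ.

Under the substitution, the integrand becomes 14/(r^2 + 1), so

    ∬_D (14/(x^2 + y^2 + 1)) dA = ∫_{0}^{2π} ∫_{0}^{2} (14/(r^2 + 1)) · r dr dθ.

Inner integral (in r): ∫_{0}^{2} (14/(r^2 + 1)) · r dr = log(78125).

Outer integral (in θ): ∫_{0}^{2π} (log(78125)) dθ = 14π log(5).

Therefore ∬_D (14/(x^2 + y^2 + 1)) dA = 14π log(5).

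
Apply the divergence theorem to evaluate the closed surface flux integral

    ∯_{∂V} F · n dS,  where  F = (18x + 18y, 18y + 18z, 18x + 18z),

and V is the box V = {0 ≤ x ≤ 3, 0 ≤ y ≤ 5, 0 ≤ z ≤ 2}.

By the divergence theorem,

    ∯_{∂V} F · n dS = ∭_V (∇ · F) dV.

Compute the divergence:
    ∇ · F = ∂F_x/∂x + ∂F_y/∂y + ∂F_z/∂z = 18 + 18 + 18 = 54.

V is a rectangular box, so dV = dx dy dz with 0 ≤ x ≤ 3, 0 ≤ y ≤ 5, 0 ≤ z ≤ 2.

Integrate (54) over V as an iterated integral:

    ∭_V (∇·F) dV = ∫_0^{3} ∫_0^{5} ∫_0^{2} (54) dz dy dx.

Inner (z from 0 to 2): 108.
Middle (y from 0 to 5): 540.
Outer (x from 0 to 3): 1620.

Therefore ∯_{∂V} F · n dS = 1620.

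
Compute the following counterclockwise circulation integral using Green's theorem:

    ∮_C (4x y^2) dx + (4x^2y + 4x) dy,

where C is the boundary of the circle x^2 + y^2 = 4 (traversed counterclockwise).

Green's theorem converts the closed line integral into a double integral over the enclosed region D:

    ∮_C P dx + Q dy = ∬_D (∂Q/∂x - ∂P/∂y) dA.

Here P = 4x y^2, Q = 4x^2y + 4x, so

    ∂Q/∂x = 8x y + 4,    ∂P/∂y = 8x y,
    ∂Q/∂x - ∂P/∂y = 4.

D is the region x^2 + y^2 ≤ 4. Evaluating the double integral:

In polar coordinates (x = r cos θ, y = r sin θ, dA = r dr dθ) the integrand becomes 4, so

    ∬_D (4) dA = ∫_0^{2π} ∫_0^{2} (4) · r dr dθ.

Inner (r from 0 to 2): 8.
Outer (θ from 0 to 2π): 16π.

Therefore ∮_C P dx + Q dy = 16π.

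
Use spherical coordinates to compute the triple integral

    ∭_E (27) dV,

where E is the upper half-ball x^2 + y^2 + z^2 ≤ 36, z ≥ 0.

In spherical coordinates, x = ρ sin(φ) cos(θ), y = ρ sin(φ) sin(θ), z = ρ cos(φ), and dV = ρ^2 sin(φ) dρ dφ dθ.

The integrand becomes 27, so

    ∭_E (27) dV = ∫_{0}^{2π} ∫_{0}^{π/2} ∫_{0}^{6} (27) · ρ^2 sin(φ) dρ dφ dθ.

Inner (ρ): 1944sin(φ).
Middle (φ): 1944.
Outer (θ): 3888π.

Therefore the triple integral equals 3888π.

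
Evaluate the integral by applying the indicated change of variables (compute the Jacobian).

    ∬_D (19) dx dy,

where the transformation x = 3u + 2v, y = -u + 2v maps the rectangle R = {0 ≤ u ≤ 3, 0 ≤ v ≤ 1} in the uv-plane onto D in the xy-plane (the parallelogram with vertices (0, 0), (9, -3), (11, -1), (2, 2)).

Compute the Jacobian determinant of (x, y) with respect to (u, v):

    ∂(x,y)/∂(u,v) = | 3  2 | = (3)(2) - (2)(-1) = 8.
                   | -1  2 |

Its absolute value is |J| = 8 (the area scaling factor).

Substituting x = 3u + 2v, y = -u + 2v into the integrand,

    19 → 19,

so the integral becomes

    ∬_R (19) · |J| du dv = ∫_0^3 ∫_0^1 (152) dv du.

Inner (v): 152.
Outer (u): 456.

Therefore ∬_D (19) dx dy = 456.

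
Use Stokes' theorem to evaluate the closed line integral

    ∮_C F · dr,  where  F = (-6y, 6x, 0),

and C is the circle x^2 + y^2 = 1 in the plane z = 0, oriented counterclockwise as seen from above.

Let S be the flat disk x^2 + y^2 ≤ 1 in the plane z = 0, with upward unit normal n̂ = ẑ. By Stokes' theorem,

    ∮_C F · dr = ∬_S (∇ × F) · n̂ dS = ∬_D (curl F)_z dA,

where D is the disk x^2 + y^2 ≤ 1.

Compute the curl of F = (-6y, 6x, 0):
    (∇ × F)_x = ∂F_z/∂y - ∂F_y/∂z = 0,
    (∇ × F)_y = ∂F_x/∂z - ∂F_z/∂x = 0,
    (∇ × F)_z = ∂F_y/∂x - ∂F_x/∂y = 12.

On z = 0, (curl F)_z = 12.

Convert to polar (x = r cos θ, y = r sin θ, dA = r dr dθ); the integrand becomes 12, so

    ∬_D (curl F)_z dA = ∫_0^{2π} ∫_0^{1} (12) · r dr dθ.

Inner (r from 0 to 1): 6.
Outer (θ from 0 to 2π): 12π.

Therefore ∮_C F · dr = 12π.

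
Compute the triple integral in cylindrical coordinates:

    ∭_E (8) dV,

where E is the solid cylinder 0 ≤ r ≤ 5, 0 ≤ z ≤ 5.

In cylindrical coordinates, x = r cos(θ), y = r sin(θ), z = z, and dV = r dr dθ dz.

The integrand becomes 8, so

    ∭_E (8) dV = ∫_{0}^{2π} ∫_{0}^{5} ∫_{0}^{5} (8) · r dz dr dθ.

Inner (z): 40r.
Middle (r from 0 to 5): 500.
Outer (θ): 1000π.

Therefore the triple integral equals 1000π.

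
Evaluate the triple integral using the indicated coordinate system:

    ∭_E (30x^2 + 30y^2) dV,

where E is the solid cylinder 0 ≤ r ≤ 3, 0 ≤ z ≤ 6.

In cylindrical coordinates, x = r cos(θ), y = r sin(θ), z = z, and dV = r dr dθ dz.

The integrand becomes 30r^2, so

    ∭_E (30x^2 + 30y^2) dV = ∫_{0}^{2π} ∫_{0}^{3} ∫_{0}^{6} (30r^2) · r dz dr dθ.

Inner (z): 180r^3.
Middle (r from 0 to 3): 3645.
Outer (θ): 7290π.

Therefore the triple integral equals 7290π.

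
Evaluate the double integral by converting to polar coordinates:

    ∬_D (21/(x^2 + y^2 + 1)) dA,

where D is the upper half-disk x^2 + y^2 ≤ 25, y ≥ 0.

The region D is 0 ≤ r ≤ 5, 0 ≤ θ ≤ π in polar coordinates, where x = r cos(θ), y = r sin(θ), and dA = r dr dθ.

Under the substitution, the integrand becomes 21/(r^2 + 1), so

    ∬_D (21/(x^2 + y^2 + 1)) dA = ∫_{0}^{π} ∫_{0}^{5} (21/(r^2 + 1)) · r dr dθ.

Inner integral (in r): ∫_{0}^{5} (21/(r^2 + 1)) · r dr = 21log(26)/2.

Outer integral (in θ): ∫_{0}^{π} (21log(26)/2) dθ = 21π log(26)/2.

Therefore ∬_D (21/(x^2 + y^2 + 1)) dA = 21π log(26)/2.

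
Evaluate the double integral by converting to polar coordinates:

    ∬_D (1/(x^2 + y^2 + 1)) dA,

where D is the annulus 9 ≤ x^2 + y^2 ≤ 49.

The region D is 3 ≤ r ≤ 7, 0 ≤ θ ≤ 2π in polar coordinates, where x = r cos(θ), y = r sin(θ), and dA = r dr dθ.

Under the substitution, the integrand becomes 1/(r^2 + 1), so

    ∬_D (1/(x^2 + y^2 + 1)) dA = ∫_{0}^{2π} ∫_{3}^{7} (1/(r^2 + 1)) · r dr dθ.

Inner integral (in r): ∫_{3}^{7} (1/(r^2 + 1)) · r dr = log(5)/2.

Outer integral (in θ): ∫_{0}^{2π} (log(5)/2) dθ = π log(5).

Therefore ∬_D (1/(x^2 + y^2 + 1)) dA = π log(5).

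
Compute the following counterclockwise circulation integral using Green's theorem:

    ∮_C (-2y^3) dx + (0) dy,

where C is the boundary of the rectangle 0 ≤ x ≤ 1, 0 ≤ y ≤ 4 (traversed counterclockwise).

Green's theorem converts the closed line integral into a double integral over the enclosed region D:

    ∮_C P dx + Q dy = ∬_D (∂Q/∂x - ∂P/∂y) dA.

Here P = -2y^3, Q = 0, so

    ∂Q/∂x = 0,    ∂P/∂y = -6y^2,
    ∂Q/∂x - ∂P/∂y = 6y^2.

D is the region 0 ≤ x ≤ 1, 0 ≤ y ≤ 4. Evaluating the double integral:

    ∬_D (6y^2) dA = ∫_0^{1} ∫_0^{4} (6y^2) dy dx.

Inner (y from 0 to 4): 128.
Outer (x from 0 to 1): 128.

Therefore ∮_C P dx + Q dy = 128.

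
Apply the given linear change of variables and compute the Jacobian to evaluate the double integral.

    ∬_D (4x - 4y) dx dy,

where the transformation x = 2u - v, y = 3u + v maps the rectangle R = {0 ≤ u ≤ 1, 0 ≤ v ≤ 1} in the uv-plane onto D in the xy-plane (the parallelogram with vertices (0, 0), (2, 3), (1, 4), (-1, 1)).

Compute the Jacobian determinant of (x, y) with respect to (u, v):

    ∂(x,y)/∂(u,v) = | 2  -1 | = (2)(1) - (-1)(3) = 5.
                   | 3  1 |

Its absolute value is |J| = 5 (the area scaling factor).

Substituting x = 2u - v, y = 3u + v into the integrand,

    4x - 4y → -4u - 8v,

so the integral becomes

    ∬_R (-4u - 8v) · |J| du dv = ∫_0^1 ∫_0^1 (-20u - 40v) dv du.

Inner (v): -20u - 20.
Outer (u): -30.

Therefore ∬_D (4x - 4y) dx dy = -30.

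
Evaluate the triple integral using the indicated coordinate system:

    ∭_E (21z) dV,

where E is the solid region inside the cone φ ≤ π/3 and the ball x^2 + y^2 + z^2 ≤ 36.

In spherical coordinates, x = ρ sin(φ) cos(θ), y = ρ sin(φ) sin(θ), z = ρ cos(φ), and dV = ρ^2 sin(φ) dρ dφ dθ.

The integrand becomes 21ρ cos(φ), so

    ∭_E (21z) dV = ∫_{0}^{2π} ∫_{0}^{π/3} ∫_{0}^{6} (21ρ cos(φ)) · ρ^2 sin(φ) dρ dφ dθ.

Inner (ρ): 3402sin(2φ).
Middle (φ): 5103/2.
Outer (θ): 5103π.

Therefore the triple integral equals 5103π.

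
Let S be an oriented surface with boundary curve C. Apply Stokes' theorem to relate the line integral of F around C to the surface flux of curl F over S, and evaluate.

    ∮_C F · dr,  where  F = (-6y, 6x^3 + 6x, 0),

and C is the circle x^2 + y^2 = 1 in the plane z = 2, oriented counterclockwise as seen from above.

Let S be the flat disk x^2 + y^2 ≤ 1 in the plane z = 2, with upward unit normal n̂ = ẑ. By Stokes' theorem,

    ∮_C F · dr = ∬_S (∇ × F) · n̂ dS = ∬_D (curl F)_z dA,

where D is the disk x^2 + y^2 ≤ 1.

Compute the curl of F = (-6y, 6x^3 + 6x, 0):
    (∇ × F)_x = ∂F_z/∂y - ∂F_y/∂z = 0,
    (∇ × F)_y = ∂F_x/∂z - ∂F_z/∂x = 0,
    (∇ × F)_z = ∂F_y/∂x - ∂F_x/∂y = 18x^2 + 12.

On z = 2, (curl F)_z = 18x^2 + 12.

Convert to polar (x = r cos θ, y = r sin θ, dA = r dr dθ); the integrand becomes 18r^2cos(θ)^2 + 12, so

    ∬_D (curl F)_z dA = ∫_0^{2π} ∫_0^{1} (18r^2cos(θ)^2 + 12) · r dr dθ.

Inner (r from 0 to 1): 9cos(θ)^2/2 + 6.
Outer (θ from 0 to 2π): 33π/2.

Therefore ∮_C F · dr = 33π/2.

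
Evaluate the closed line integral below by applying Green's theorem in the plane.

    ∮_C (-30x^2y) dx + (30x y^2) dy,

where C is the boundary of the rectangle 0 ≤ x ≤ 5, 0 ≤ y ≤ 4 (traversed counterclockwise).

Green's theorem converts the closed line integral into a double integral over the enclosed region D:

    ∮_C P dx + Q dy = ∬_D (∂Q/∂x - ∂P/∂y) dA.

Here P = -30x^2y, Q = 30x y^2, so

    ∂Q/∂x = 30y^2,    ∂P/∂y = -30x^2,
    ∂Q/∂x - ∂P/∂y = 30x^2 + 30y^2.

D is the region 0 ≤ x ≤ 5, 0 ≤ y ≤ 4. Evaluating the double integral:

    ∬_D (30x^2 + 30y^2) dA = ∫_0^{5} ∫_0^{4} (30x^2 + 30y^2) dy dx.

Inner (y from 0 to 4): 120x^2 + 640.
Outer (x from 0 to 5): 8200.

Therefore ∮_C P dx + Q dy = 8200.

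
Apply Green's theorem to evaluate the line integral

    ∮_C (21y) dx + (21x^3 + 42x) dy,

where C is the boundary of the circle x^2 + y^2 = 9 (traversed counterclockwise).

Green's theorem converts the closed line integral into a double integral over the enclosed region D:

    ∮_C P dx + Q dy = ∬_D (∂Q/∂x - ∂P/∂y) dA.

Here P = 21y, Q = 21x^3 + 42x, so

    ∂Q/∂x = 63x^2 + 42,    ∂P/∂y = 21,
    ∂Q/∂x - ∂P/∂y = 63x^2 + 21.

D is the region x^2 + y^2 ≤ 9. Evaluating the double integral:

In polar coordinates (x = r cos θ, y = r sin θ, dA = r dr dθ) the integrand becomes 63r^2cos(θ)^2 + 21, so

    ∬_D (63x^2 + 21) dA = ∫_0^{2π} ∫_0^{3} (63r^2cos(θ)^2 + 21) · r dr dθ.

Inner (r from 0 to 3): 5103cos(θ)^2/4 + 189/2.
Outer (θ from 0 to 2π): 5859π/4.

Therefore ∮_C P dx + Q dy = 5859π/4.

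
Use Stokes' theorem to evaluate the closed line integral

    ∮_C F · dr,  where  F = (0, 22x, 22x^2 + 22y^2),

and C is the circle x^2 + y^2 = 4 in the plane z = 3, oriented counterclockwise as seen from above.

Let S be the flat disk x^2 + y^2 ≤ 4 in the plane z = 3, with upward unit normal n̂ = ẑ. By Stokes' theorem,

    ∮_C F · dr = ∬_S (∇ × F) · n̂ dS = ∬_D (curl F)_z dA,

where D is the disk x^2 + y^2 ≤ 4.

Compute the curl of F = (0, 22x, 22x^2 + 22y^2):
    (∇ × F)_x = ∂F_z/∂y - ∂F_y/∂z = 44y,
    (∇ × F)_y = ∂F_x/∂z - ∂F_z/∂x = -44x,
    (∇ × F)_z = ∂F_y/∂x - ∂F_x/∂y = 22.

On z = 3, (curl F)_z = 22.

Convert to polar (x = r cos θ, y = r sin θ, dA = r dr dθ); the integrand becomes 22, so

    ∬_D (curl F)_z dA = ∫_0^{2π} ∫_0^{2} (22) · r dr dθ.

Inner (r from 0 to 2): 44.
Outer (θ from 0 to 2π): 88π.

Therefore ∮_C F · dr = 88π.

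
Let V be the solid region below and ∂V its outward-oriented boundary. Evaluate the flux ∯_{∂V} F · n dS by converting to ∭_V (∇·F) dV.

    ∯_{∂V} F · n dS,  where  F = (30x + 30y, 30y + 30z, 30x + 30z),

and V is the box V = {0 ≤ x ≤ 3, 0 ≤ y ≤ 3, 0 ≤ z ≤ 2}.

By the divergence theorem,

    ∯_{∂V} F · n dS = ∭_V (∇ · F) dV.

Compute the divergence:
    ∇ · F = ∂F_x/∂x + ∂F_y/∂y + ∂F_z/∂z = 30 + 30 + 30 = 90.

V is a rectangular box, so dV = dx dy dz with 0 ≤ x ≤ 3, 0 ≤ y ≤ 3, 0 ≤ z ≤ 2.

Integrate (90) over V as an iterated integral:

    ∭_V (∇·F) dV = ∫_0^{3} ∫_0^{3} ∫_0^{2} (90) dz dy dx.

Inner (z from 0 to 2): 180.
Middle (y from 0 to 3): 540.
Outer (x from 0 to 3): 1620.

Therefore ∯_{∂V} F · n dS = 1620.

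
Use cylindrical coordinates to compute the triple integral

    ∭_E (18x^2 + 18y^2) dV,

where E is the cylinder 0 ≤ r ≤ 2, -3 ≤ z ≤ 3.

In cylindrical coordinates, x = r cos(θ), y = r sin(θ), z = z, and dV = r dr dθ dz.

The integrand becomes 18r^2, so

    ∭_E (18x^2 + 18y^2) dV = ∫_{0}^{2π} ∫_{0}^{2} ∫_{-3}^{3} (18r^2) · r dz dr dθ.

Inner (z): 108r^3.
Middle (r from 0 to 2): 432.
Outer (θ): 864π.

Therefore the triple integral equals 864π.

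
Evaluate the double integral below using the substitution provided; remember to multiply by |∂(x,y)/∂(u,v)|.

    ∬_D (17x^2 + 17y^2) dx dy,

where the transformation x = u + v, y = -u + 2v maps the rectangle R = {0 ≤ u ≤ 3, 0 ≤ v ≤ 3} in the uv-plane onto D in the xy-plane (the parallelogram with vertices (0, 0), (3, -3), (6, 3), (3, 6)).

Compute the Jacobian determinant of (x, y) with respect to (u, v):

    ∂(x,y)/∂(u,v) = | 1  1 | = (1)(2) - (1)(-1) = 3.
                   | -1  2 |

Its absolute value is |J| = 3 (the area scaling factor).

Substituting x = u + v, y = -u + 2v into the integrand,

    17x^2 + 17y^2 → 34u^2 - 34u v + 85v^2,

so the integral becomes

    ∬_R (34u^2 - 34u v + 85v^2) · |J| du dv = ∫_0^3 ∫_0^3 (102u^2 - 102u v + 255v^2) dv du.

Inner (v): 306u^2 - 459u + 2295.
Outer (u): 15147/2.

Therefore ∬_D (17x^2 + 17y^2) dx dy = 15147/2.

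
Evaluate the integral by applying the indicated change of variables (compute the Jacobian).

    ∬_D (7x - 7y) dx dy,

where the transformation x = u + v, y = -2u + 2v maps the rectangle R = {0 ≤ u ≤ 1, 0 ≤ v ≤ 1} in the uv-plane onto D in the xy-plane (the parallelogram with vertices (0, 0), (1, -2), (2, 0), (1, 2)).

Compute the Jacobian determinant of (x, y) with respect to (u, v):

    ∂(x,y)/∂(u,v) = | 1  1 | = (1)(2) - (1)(-2) = 4.
                   | -2  2 |

Its absolute value is |J| = 4 (the area scaling factor).

Substituting x = u + v, y = -2u + 2v into the integrand,

    7x - 7y → 21u - 7v,

so the integral becomes

    ∬_R (21u - 7v) · |J| du dv = ∫_0^1 ∫_0^1 (84u - 28v) dv du.

Inner (v): 84u - 14.
Outer (u): 28.

Therefore ∬_D (7x - 7y) dx dy = 28.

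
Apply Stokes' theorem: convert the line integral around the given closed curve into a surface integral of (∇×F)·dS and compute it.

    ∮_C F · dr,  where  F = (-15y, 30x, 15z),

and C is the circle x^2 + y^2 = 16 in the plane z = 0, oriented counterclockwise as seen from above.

Let S be the flat disk x^2 + y^2 ≤ 16 in the plane z = 0, with upward unit normal n̂ = ẑ. By Stokes' theorem,

    ∮_C F · dr = ∬_S (∇ × F) · n̂ dS = ∬_D (curl F)_z dA,

where D is the disk x^2 + y^2 ≤ 16.

Compute the curl of F = (-15y, 30x, 15z):
    (∇ × F)_x = ∂F_z/∂y - ∂F_y/∂z = 0,
    (∇ × F)_y = ∂F_x/∂z - ∂F_z/∂x = 0,
    (∇ × F)_z = ∂F_y/∂x - ∂F_x/∂y = 45.

On z = 0, (curl F)_z = 45.

Convert to polar (x = r cos θ, y = r sin θ, dA = r dr dθ); the integrand becomes 45, so

    ∬_D (curl F)_z dA = ∫_0^{2π} ∫_0^{4} (45) · r dr dθ.

Inner (r from 0 to 4): 360.
Outer (θ from 0 to 2π): 720π.

Therefore ∮_C F · dr = 720π.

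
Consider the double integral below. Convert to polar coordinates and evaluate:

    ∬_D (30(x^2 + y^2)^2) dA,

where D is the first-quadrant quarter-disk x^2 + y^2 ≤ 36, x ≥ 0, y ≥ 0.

The region D is 0 ≤ r ≤ 6, 0 ≤ θ ≤ π/2 in polar coordinates, where x = r cos(θ), y = r sin(θ), and dA = r dr dθ.

Under the substitution, the integrand becomes 30r^4, so

    ∬_D (30(x^2 + y^2)^2) dA = ∫_{0}^{π/2} ∫_{0}^{6} (30r^4) · r dr dθ.

Inner integral (in r): ∫_{0}^{6} (30r^4) · r dr = 233280.

Outer integral (in θ): ∫_{0}^{π/2} (233280) dθ = 116640π.

Therefore ∬_D (30(x^2 + y^2)^2) dA = 116640π.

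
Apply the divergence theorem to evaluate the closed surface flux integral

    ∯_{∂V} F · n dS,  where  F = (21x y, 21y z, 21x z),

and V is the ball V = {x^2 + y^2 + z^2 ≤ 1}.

By the divergence theorem,

    ∯_{∂V} F · n dS = ∭_V (∇ · F) dV.

Compute the divergence:
    ∇ · F = ∂F_x/∂x + ∂F_y/∂y + ∂F_z/∂z = 21y + 21z + 21x = 21x + 21y + 21z.

In spherical coordinates, x = ρ sin(φ) cos(θ), y = ρ sin(φ) sin(θ), z = ρ cos(φ), dV = ρ^2 sin(φ) dρ dφ dθ, with 0 ≤ ρ ≤ 1, 0 ≤ φ ≤ π, 0 ≤ θ ≤ 2π.

The integrand, after substitution and multiplying by the volume element, becomes (21ρ (sqrt(2)sin(φ)sin(θ + π/4) + cos(φ))) · ρ^2 sin(φ), so

    ∭_V (∇·F) dV = ∫_0^{2π} ∫_0^{π} ∫_0^{1} (21ρ (sqrt(2)sin(φ)sin(θ + π/4) + cos(φ))) · ρ^2 sin(φ) dρ dφ dθ.

Inner (ρ from 0 to 1): 21(sqrt(2)sin(φ)sin(θ + π/4) + cos(φ))sin(φ)/4.
Middle (φ from 0 to π): 21sqrt(2)π sin(θ + π/4)/8.
Outer (θ from 0 to 2π): 0.

Therefore ∯_{∂V} F · n dS = 0.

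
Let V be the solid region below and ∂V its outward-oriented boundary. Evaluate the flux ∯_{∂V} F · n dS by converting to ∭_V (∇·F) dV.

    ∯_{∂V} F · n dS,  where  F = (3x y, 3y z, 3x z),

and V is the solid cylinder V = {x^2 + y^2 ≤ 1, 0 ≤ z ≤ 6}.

By the divergence theorem,

    ∯_{∂V} F · n dS = ∭_V (∇ · F) dV.

Compute the divergence:
    ∇ · F = ∂F_x/∂x + ∂F_y/∂y + ∂F_z/∂z = 3y + 3z + 3x = 3x + 3y + 3z.

In cylindrical coordinates, x = r cos(θ), y = r sin(θ), z = z, dV = r dr dθ dz, with 0 ≤ r ≤ 1, 0 ≤ θ ≤ 2π, 0 ≤ z ≤ 6.

The integrand, after substitution and multiplying by the volume element, becomes (3sqrt(2)r sin(θ + π/4) + 3z) · r, so

    ∭_V (∇·F) dV = ∫_0^{2π} ∫_0^{1} ∫_0^{6} (3sqrt(2)r sin(θ + π/4) + 3z) · r dz dr dθ.

Inner (z from 0 to 6): 18r (sqrt(2)r sin(θ + π/4) + 3).
Middle (r from 0 to 1): 6sqrt(2)sin(θ + π/4) + 27.
Outer (θ from 0 to 2π): 54π.

Therefore ∯_{∂V} F · n dS = 54π.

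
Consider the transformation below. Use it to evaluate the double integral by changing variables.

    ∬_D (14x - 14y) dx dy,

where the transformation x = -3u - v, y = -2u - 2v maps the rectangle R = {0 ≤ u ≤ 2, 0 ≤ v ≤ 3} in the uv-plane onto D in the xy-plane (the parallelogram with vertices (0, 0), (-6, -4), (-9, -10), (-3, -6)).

Compute the Jacobian determinant of (x, y) with respect to (u, v):

    ∂(x,y)/∂(u,v) = | -3  -1 | = (-3)(-2) - (-1)(-2) = 4.
                   | -2  -2 |

Its absolute value is |J| = 4 (the area scaling factor).

Substituting x = -3u - v, y = -2u - 2v into the integrand,

    14x - 14y → -14u + 14v,

so the integral becomes

    ∬_R (-14u + 14v) · |J| du dv = ∫_0^2 ∫_0^3 (-56u + 56v) dv du.

Inner (v): 252 - 168u.
Outer (u): 168.

Therefore ∬_D (14x - 14y) dx dy = 168.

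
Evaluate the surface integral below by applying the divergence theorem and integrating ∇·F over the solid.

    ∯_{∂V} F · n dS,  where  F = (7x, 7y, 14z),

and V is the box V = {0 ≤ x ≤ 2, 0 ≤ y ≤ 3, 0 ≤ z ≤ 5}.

By the divergence theorem,

    ∯_{∂V} F · n dS = ∭_V (∇ · F) dV.

Compute the divergence:
    ∇ · F = ∂F_x/∂x + ∂F_y/∂y + ∂F_z/∂z = 7 + 7 + 14 = 28.

V is a rectangular box, so dV = dx dy dz with 0 ≤ x ≤ 2, 0 ≤ y ≤ 3, 0 ≤ z ≤ 5.

Integrate (28) over V as an iterated integral:

    ∭_V (∇·F) dV = ∫_0^{2} ∫_0^{3} ∫_0^{5} (28) dz dy dx.

Inner (z from 0 to 5): 140.
Middle (y from 0 to 3): 420.
Outer (x from 0 to 2): 840.

Therefore ∯_{∂V} F · n dS = 840.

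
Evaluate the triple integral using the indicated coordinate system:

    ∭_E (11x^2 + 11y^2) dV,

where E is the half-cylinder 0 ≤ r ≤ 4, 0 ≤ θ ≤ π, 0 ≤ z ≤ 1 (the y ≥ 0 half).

In cylindrical coordinates, x = r cos(θ), y = r sin(θ), z = z, and dV = r dr dθ dz.

The integrand becomes 11r^2, so

    ∭_E (11x^2 + 11y^2) dV = ∫_{0}^{π} ∫_{0}^{4} ∫_{0}^{1} (11r^2) · r dz dr dθ.

Inner (z): 11r^3.
Middle (r from 0 to 4): 704.
Outer (θ): 704π.

Therefore the triple integral equals 704π.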